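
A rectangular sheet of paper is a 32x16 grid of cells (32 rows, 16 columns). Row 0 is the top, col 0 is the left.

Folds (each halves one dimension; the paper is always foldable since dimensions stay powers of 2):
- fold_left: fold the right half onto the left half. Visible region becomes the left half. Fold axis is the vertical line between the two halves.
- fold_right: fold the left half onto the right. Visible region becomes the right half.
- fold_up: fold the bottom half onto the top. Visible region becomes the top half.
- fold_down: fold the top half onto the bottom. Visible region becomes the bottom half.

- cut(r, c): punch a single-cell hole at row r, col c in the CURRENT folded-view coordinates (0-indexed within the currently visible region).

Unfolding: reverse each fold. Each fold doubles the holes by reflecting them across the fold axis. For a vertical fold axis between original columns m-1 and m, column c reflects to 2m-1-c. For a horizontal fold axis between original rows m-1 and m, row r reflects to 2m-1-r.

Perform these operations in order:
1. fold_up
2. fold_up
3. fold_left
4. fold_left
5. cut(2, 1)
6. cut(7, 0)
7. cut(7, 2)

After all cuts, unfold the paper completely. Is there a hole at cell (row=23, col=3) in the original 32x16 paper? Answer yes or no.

Answer: no

Derivation:
Op 1 fold_up: fold axis h@16; visible region now rows[0,16) x cols[0,16) = 16x16
Op 2 fold_up: fold axis h@8; visible region now rows[0,8) x cols[0,16) = 8x16
Op 3 fold_left: fold axis v@8; visible region now rows[0,8) x cols[0,8) = 8x8
Op 4 fold_left: fold axis v@4; visible region now rows[0,8) x cols[0,4) = 8x4
Op 5 cut(2, 1): punch at orig (2,1); cuts so far [(2, 1)]; region rows[0,8) x cols[0,4) = 8x4
Op 6 cut(7, 0): punch at orig (7,0); cuts so far [(2, 1), (7, 0)]; region rows[0,8) x cols[0,4) = 8x4
Op 7 cut(7, 2): punch at orig (7,2); cuts so far [(2, 1), (7, 0), (7, 2)]; region rows[0,8) x cols[0,4) = 8x4
Unfold 1 (reflect across v@4): 6 holes -> [(2, 1), (2, 6), (7, 0), (7, 2), (7, 5), (7, 7)]
Unfold 2 (reflect across v@8): 12 holes -> [(2, 1), (2, 6), (2, 9), (2, 14), (7, 0), (7, 2), (7, 5), (7, 7), (7, 8), (7, 10), (7, 13), (7, 15)]
Unfold 3 (reflect across h@8): 24 holes -> [(2, 1), (2, 6), (2, 9), (2, 14), (7, 0), (7, 2), (7, 5), (7, 7), (7, 8), (7, 10), (7, 13), (7, 15), (8, 0), (8, 2), (8, 5), (8, 7), (8, 8), (8, 10), (8, 13), (8, 15), (13, 1), (13, 6), (13, 9), (13, 14)]
Unfold 4 (reflect across h@16): 48 holes -> [(2, 1), (2, 6), (2, 9), (2, 14), (7, 0), (7, 2), (7, 5), (7, 7), (7, 8), (7, 10), (7, 13), (7, 15), (8, 0), (8, 2), (8, 5), (8, 7), (8, 8), (8, 10), (8, 13), (8, 15), (13, 1), (13, 6), (13, 9), (13, 14), (18, 1), (18, 6), (18, 9), (18, 14), (23, 0), (23, 2), (23, 5), (23, 7), (23, 8), (23, 10), (23, 13), (23, 15), (24, 0), (24, 2), (24, 5), (24, 7), (24, 8), (24, 10), (24, 13), (24, 15), (29, 1), (29, 6), (29, 9), (29, 14)]
Holes: [(2, 1), (2, 6), (2, 9), (2, 14), (7, 0), (7, 2), (7, 5), (7, 7), (7, 8), (7, 10), (7, 13), (7, 15), (8, 0), (8, 2), (8, 5), (8, 7), (8, 8), (8, 10), (8, 13), (8, 15), (13, 1), (13, 6), (13, 9), (13, 14), (18, 1), (18, 6), (18, 9), (18, 14), (23, 0), (23, 2), (23, 5), (23, 7), (23, 8), (23, 10), (23, 13), (23, 15), (24, 0), (24, 2), (24, 5), (24, 7), (24, 8), (24, 10), (24, 13), (24, 15), (29, 1), (29, 6), (29, 9), (29, 14)]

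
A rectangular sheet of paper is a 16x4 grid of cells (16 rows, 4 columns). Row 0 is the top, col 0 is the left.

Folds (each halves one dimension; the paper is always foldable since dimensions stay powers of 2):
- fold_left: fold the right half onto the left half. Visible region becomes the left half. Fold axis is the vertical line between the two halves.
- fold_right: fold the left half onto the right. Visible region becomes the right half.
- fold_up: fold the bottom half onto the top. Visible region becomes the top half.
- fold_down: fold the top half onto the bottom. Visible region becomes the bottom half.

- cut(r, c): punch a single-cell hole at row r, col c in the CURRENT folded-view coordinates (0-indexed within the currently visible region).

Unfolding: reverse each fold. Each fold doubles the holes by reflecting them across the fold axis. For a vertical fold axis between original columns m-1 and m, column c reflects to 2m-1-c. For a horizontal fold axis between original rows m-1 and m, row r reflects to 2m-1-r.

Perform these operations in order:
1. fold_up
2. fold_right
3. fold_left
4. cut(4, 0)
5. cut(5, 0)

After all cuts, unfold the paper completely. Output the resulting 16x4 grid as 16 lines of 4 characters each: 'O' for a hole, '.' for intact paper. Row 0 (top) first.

Op 1 fold_up: fold axis h@8; visible region now rows[0,8) x cols[0,4) = 8x4
Op 2 fold_right: fold axis v@2; visible region now rows[0,8) x cols[2,4) = 8x2
Op 3 fold_left: fold axis v@3; visible region now rows[0,8) x cols[2,3) = 8x1
Op 4 cut(4, 0): punch at orig (4,2); cuts so far [(4, 2)]; region rows[0,8) x cols[2,3) = 8x1
Op 5 cut(5, 0): punch at orig (5,2); cuts so far [(4, 2), (5, 2)]; region rows[0,8) x cols[2,3) = 8x1
Unfold 1 (reflect across v@3): 4 holes -> [(4, 2), (4, 3), (5, 2), (5, 3)]
Unfold 2 (reflect across v@2): 8 holes -> [(4, 0), (4, 1), (4, 2), (4, 3), (5, 0), (5, 1), (5, 2), (5, 3)]
Unfold 3 (reflect across h@8): 16 holes -> [(4, 0), (4, 1), (4, 2), (4, 3), (5, 0), (5, 1), (5, 2), (5, 3), (10, 0), (10, 1), (10, 2), (10, 3), (11, 0), (11, 1), (11, 2), (11, 3)]

Answer: ....
....
....
....
OOOO
OOOO
....
....
....
....
OOOO
OOOO
....
....
....
....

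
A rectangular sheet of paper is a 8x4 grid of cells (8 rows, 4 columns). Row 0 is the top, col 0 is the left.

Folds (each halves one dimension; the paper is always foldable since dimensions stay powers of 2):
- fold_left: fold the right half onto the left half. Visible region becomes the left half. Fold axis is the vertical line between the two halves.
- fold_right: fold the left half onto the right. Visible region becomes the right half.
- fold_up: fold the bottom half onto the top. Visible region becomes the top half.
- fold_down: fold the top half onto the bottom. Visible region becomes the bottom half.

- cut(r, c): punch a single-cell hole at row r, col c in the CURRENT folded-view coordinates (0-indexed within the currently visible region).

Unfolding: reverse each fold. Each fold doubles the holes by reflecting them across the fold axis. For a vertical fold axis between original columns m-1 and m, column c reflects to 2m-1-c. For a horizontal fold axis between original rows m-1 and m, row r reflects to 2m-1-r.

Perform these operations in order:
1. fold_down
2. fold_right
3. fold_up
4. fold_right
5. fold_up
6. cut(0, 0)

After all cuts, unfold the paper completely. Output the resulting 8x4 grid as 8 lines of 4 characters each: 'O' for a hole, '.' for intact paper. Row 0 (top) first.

Op 1 fold_down: fold axis h@4; visible region now rows[4,8) x cols[0,4) = 4x4
Op 2 fold_right: fold axis v@2; visible region now rows[4,8) x cols[2,4) = 4x2
Op 3 fold_up: fold axis h@6; visible region now rows[4,6) x cols[2,4) = 2x2
Op 4 fold_right: fold axis v@3; visible region now rows[4,6) x cols[3,4) = 2x1
Op 5 fold_up: fold axis h@5; visible region now rows[4,5) x cols[3,4) = 1x1
Op 6 cut(0, 0): punch at orig (4,3); cuts so far [(4, 3)]; region rows[4,5) x cols[3,4) = 1x1
Unfold 1 (reflect across h@5): 2 holes -> [(4, 3), (5, 3)]
Unfold 2 (reflect across v@3): 4 holes -> [(4, 2), (4, 3), (5, 2), (5, 3)]
Unfold 3 (reflect across h@6): 8 holes -> [(4, 2), (4, 3), (5, 2), (5, 3), (6, 2), (6, 3), (7, 2), (7, 3)]
Unfold 4 (reflect across v@2): 16 holes -> [(4, 0), (4, 1), (4, 2), (4, 3), (5, 0), (5, 1), (5, 2), (5, 3), (6, 0), (6, 1), (6, 2), (6, 3), (7, 0), (7, 1), (7, 2), (7, 3)]
Unfold 5 (reflect across h@4): 32 holes -> [(0, 0), (0, 1), (0, 2), (0, 3), (1, 0), (1, 1), (1, 2), (1, 3), (2, 0), (2, 1), (2, 2), (2, 3), (3, 0), (3, 1), (3, 2), (3, 3), (4, 0), (4, 1), (4, 2), (4, 3), (5, 0), (5, 1), (5, 2), (5, 3), (6, 0), (6, 1), (6, 2), (6, 3), (7, 0), (7, 1), (7, 2), (7, 3)]

Answer: OOOO
OOOO
OOOO
OOOO
OOOO
OOOO
OOOO
OOOO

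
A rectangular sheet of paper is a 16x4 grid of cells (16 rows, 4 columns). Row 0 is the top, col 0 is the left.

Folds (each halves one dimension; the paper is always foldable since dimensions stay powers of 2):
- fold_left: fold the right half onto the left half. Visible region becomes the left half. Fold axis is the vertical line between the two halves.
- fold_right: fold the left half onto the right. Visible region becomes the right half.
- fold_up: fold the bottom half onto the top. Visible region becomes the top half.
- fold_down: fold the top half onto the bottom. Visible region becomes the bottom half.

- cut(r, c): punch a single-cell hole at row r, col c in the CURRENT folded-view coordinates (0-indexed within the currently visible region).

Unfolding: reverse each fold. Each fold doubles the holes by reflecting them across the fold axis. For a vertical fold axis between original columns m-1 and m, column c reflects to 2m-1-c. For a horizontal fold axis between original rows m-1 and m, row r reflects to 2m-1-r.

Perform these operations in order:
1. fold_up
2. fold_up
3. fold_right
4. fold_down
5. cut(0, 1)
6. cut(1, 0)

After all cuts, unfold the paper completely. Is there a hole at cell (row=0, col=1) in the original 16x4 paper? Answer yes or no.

Op 1 fold_up: fold axis h@8; visible region now rows[0,8) x cols[0,4) = 8x4
Op 2 fold_up: fold axis h@4; visible region now rows[0,4) x cols[0,4) = 4x4
Op 3 fold_right: fold axis v@2; visible region now rows[0,4) x cols[2,4) = 4x2
Op 4 fold_down: fold axis h@2; visible region now rows[2,4) x cols[2,4) = 2x2
Op 5 cut(0, 1): punch at orig (2,3); cuts so far [(2, 3)]; region rows[2,4) x cols[2,4) = 2x2
Op 6 cut(1, 0): punch at orig (3,2); cuts so far [(2, 3), (3, 2)]; region rows[2,4) x cols[2,4) = 2x2
Unfold 1 (reflect across h@2): 4 holes -> [(0, 2), (1, 3), (2, 3), (3, 2)]
Unfold 2 (reflect across v@2): 8 holes -> [(0, 1), (0, 2), (1, 0), (1, 3), (2, 0), (2, 3), (3, 1), (3, 2)]
Unfold 3 (reflect across h@4): 16 holes -> [(0, 1), (0, 2), (1, 0), (1, 3), (2, 0), (2, 3), (3, 1), (3, 2), (4, 1), (4, 2), (5, 0), (5, 3), (6, 0), (6, 3), (7, 1), (7, 2)]
Unfold 4 (reflect across h@8): 32 holes -> [(0, 1), (0, 2), (1, 0), (1, 3), (2, 0), (2, 3), (3, 1), (3, 2), (4, 1), (4, 2), (5, 0), (5, 3), (6, 0), (6, 3), (7, 1), (7, 2), (8, 1), (8, 2), (9, 0), (9, 3), (10, 0), (10, 3), (11, 1), (11, 2), (12, 1), (12, 2), (13, 0), (13, 3), (14, 0), (14, 3), (15, 1), (15, 2)]
Holes: [(0, 1), (0, 2), (1, 0), (1, 3), (2, 0), (2, 3), (3, 1), (3, 2), (4, 1), (4, 2), (5, 0), (5, 3), (6, 0), (6, 3), (7, 1), (7, 2), (8, 1), (8, 2), (9, 0), (9, 3), (10, 0), (10, 3), (11, 1), (11, 2), (12, 1), (12, 2), (13, 0), (13, 3), (14, 0), (14, 3), (15, 1), (15, 2)]

Answer: yes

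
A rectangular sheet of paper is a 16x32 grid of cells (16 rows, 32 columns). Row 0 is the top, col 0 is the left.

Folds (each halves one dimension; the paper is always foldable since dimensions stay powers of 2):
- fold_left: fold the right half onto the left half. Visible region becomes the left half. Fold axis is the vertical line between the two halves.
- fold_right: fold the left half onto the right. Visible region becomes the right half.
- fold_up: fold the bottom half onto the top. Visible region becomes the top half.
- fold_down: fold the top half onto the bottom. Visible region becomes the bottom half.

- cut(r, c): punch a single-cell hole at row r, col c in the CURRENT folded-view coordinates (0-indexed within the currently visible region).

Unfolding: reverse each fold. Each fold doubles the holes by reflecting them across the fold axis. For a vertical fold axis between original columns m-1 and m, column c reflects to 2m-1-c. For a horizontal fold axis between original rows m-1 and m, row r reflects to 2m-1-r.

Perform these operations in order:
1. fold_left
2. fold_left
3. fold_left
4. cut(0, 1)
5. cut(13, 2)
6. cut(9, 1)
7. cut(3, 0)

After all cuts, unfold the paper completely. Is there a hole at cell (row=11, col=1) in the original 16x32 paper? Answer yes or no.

Answer: no

Derivation:
Op 1 fold_left: fold axis v@16; visible region now rows[0,16) x cols[0,16) = 16x16
Op 2 fold_left: fold axis v@8; visible region now rows[0,16) x cols[0,8) = 16x8
Op 3 fold_left: fold axis v@4; visible region now rows[0,16) x cols[0,4) = 16x4
Op 4 cut(0, 1): punch at orig (0,1); cuts so far [(0, 1)]; region rows[0,16) x cols[0,4) = 16x4
Op 5 cut(13, 2): punch at orig (13,2); cuts so far [(0, 1), (13, 2)]; region rows[0,16) x cols[0,4) = 16x4
Op 6 cut(9, 1): punch at orig (9,1); cuts so far [(0, 1), (9, 1), (13, 2)]; region rows[0,16) x cols[0,4) = 16x4
Op 7 cut(3, 0): punch at orig (3,0); cuts so far [(0, 1), (3, 0), (9, 1), (13, 2)]; region rows[0,16) x cols[0,4) = 16x4
Unfold 1 (reflect across v@4): 8 holes -> [(0, 1), (0, 6), (3, 0), (3, 7), (9, 1), (9, 6), (13, 2), (13, 5)]
Unfold 2 (reflect across v@8): 16 holes -> [(0, 1), (0, 6), (0, 9), (0, 14), (3, 0), (3, 7), (3, 8), (3, 15), (9, 1), (9, 6), (9, 9), (9, 14), (13, 2), (13, 5), (13, 10), (13, 13)]
Unfold 3 (reflect across v@16): 32 holes -> [(0, 1), (0, 6), (0, 9), (0, 14), (0, 17), (0, 22), (0, 25), (0, 30), (3, 0), (3, 7), (3, 8), (3, 15), (3, 16), (3, 23), (3, 24), (3, 31), (9, 1), (9, 6), (9, 9), (9, 14), (9, 17), (9, 22), (9, 25), (9, 30), (13, 2), (13, 5), (13, 10), (13, 13), (13, 18), (13, 21), (13, 26), (13, 29)]
Holes: [(0, 1), (0, 6), (0, 9), (0, 14), (0, 17), (0, 22), (0, 25), (0, 30), (3, 0), (3, 7), (3, 8), (3, 15), (3, 16), (3, 23), (3, 24), (3, 31), (9, 1), (9, 6), (9, 9), (9, 14), (9, 17), (9, 22), (9, 25), (9, 30), (13, 2), (13, 5), (13, 10), (13, 13), (13, 18), (13, 21), (13, 26), (13, 29)]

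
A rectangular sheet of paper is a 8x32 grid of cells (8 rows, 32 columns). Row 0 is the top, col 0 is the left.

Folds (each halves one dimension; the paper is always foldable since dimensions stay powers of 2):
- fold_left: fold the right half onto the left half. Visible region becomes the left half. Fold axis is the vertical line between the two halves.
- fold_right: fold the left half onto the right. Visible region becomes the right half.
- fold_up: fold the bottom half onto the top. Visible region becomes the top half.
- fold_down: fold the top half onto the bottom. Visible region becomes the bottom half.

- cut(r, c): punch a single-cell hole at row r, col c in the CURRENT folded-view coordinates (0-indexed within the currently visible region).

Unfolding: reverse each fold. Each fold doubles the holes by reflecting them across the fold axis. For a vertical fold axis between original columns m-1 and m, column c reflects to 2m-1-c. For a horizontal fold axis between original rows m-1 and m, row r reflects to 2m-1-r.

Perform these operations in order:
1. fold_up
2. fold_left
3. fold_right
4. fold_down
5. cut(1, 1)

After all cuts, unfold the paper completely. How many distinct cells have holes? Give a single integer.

Op 1 fold_up: fold axis h@4; visible region now rows[0,4) x cols[0,32) = 4x32
Op 2 fold_left: fold axis v@16; visible region now rows[0,4) x cols[0,16) = 4x16
Op 3 fold_right: fold axis v@8; visible region now rows[0,4) x cols[8,16) = 4x8
Op 4 fold_down: fold axis h@2; visible region now rows[2,4) x cols[8,16) = 2x8
Op 5 cut(1, 1): punch at orig (3,9); cuts so far [(3, 9)]; region rows[2,4) x cols[8,16) = 2x8
Unfold 1 (reflect across h@2): 2 holes -> [(0, 9), (3, 9)]
Unfold 2 (reflect across v@8): 4 holes -> [(0, 6), (0, 9), (3, 6), (3, 9)]
Unfold 3 (reflect across v@16): 8 holes -> [(0, 6), (0, 9), (0, 22), (0, 25), (3, 6), (3, 9), (3, 22), (3, 25)]
Unfold 4 (reflect across h@4): 16 holes -> [(0, 6), (0, 9), (0, 22), (0, 25), (3, 6), (3, 9), (3, 22), (3, 25), (4, 6), (4, 9), (4, 22), (4, 25), (7, 6), (7, 9), (7, 22), (7, 25)]

Answer: 16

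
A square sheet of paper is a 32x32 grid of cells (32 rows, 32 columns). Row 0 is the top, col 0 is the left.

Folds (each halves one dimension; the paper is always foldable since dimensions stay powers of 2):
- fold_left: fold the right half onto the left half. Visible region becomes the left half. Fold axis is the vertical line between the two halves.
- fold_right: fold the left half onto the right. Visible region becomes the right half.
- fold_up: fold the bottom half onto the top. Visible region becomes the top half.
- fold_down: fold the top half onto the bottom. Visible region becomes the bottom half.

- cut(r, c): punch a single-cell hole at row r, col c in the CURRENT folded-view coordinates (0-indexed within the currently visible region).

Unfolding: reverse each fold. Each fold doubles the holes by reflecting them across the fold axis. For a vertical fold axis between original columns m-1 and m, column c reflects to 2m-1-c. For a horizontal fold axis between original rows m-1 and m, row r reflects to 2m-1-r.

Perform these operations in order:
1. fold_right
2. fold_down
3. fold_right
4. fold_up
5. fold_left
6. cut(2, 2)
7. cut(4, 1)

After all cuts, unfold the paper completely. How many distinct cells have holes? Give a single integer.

Op 1 fold_right: fold axis v@16; visible region now rows[0,32) x cols[16,32) = 32x16
Op 2 fold_down: fold axis h@16; visible region now rows[16,32) x cols[16,32) = 16x16
Op 3 fold_right: fold axis v@24; visible region now rows[16,32) x cols[24,32) = 16x8
Op 4 fold_up: fold axis h@24; visible region now rows[16,24) x cols[24,32) = 8x8
Op 5 fold_left: fold axis v@28; visible region now rows[16,24) x cols[24,28) = 8x4
Op 6 cut(2, 2): punch at orig (18,26); cuts so far [(18, 26)]; region rows[16,24) x cols[24,28) = 8x4
Op 7 cut(4, 1): punch at orig (20,25); cuts so far [(18, 26), (20, 25)]; region rows[16,24) x cols[24,28) = 8x4
Unfold 1 (reflect across v@28): 4 holes -> [(18, 26), (18, 29), (20, 25), (20, 30)]
Unfold 2 (reflect across h@24): 8 holes -> [(18, 26), (18, 29), (20, 25), (20, 30), (27, 25), (27, 30), (29, 26), (29, 29)]
Unfold 3 (reflect across v@24): 16 holes -> [(18, 18), (18, 21), (18, 26), (18, 29), (20, 17), (20, 22), (20, 25), (20, 30), (27, 17), (27, 22), (27, 25), (27, 30), (29, 18), (29, 21), (29, 26), (29, 29)]
Unfold 4 (reflect across h@16): 32 holes -> [(2, 18), (2, 21), (2, 26), (2, 29), (4, 17), (4, 22), (4, 25), (4, 30), (11, 17), (11, 22), (11, 25), (11, 30), (13, 18), (13, 21), (13, 26), (13, 29), (18, 18), (18, 21), (18, 26), (18, 29), (20, 17), (20, 22), (20, 25), (20, 30), (27, 17), (27, 22), (27, 25), (27, 30), (29, 18), (29, 21), (29, 26), (29, 29)]
Unfold 5 (reflect across v@16): 64 holes -> [(2, 2), (2, 5), (2, 10), (2, 13), (2, 18), (2, 21), (2, 26), (2, 29), (4, 1), (4, 6), (4, 9), (4, 14), (4, 17), (4, 22), (4, 25), (4, 30), (11, 1), (11, 6), (11, 9), (11, 14), (11, 17), (11, 22), (11, 25), (11, 30), (13, 2), (13, 5), (13, 10), (13, 13), (13, 18), (13, 21), (13, 26), (13, 29), (18, 2), (18, 5), (18, 10), (18, 13), (18, 18), (18, 21), (18, 26), (18, 29), (20, 1), (20, 6), (20, 9), (20, 14), (20, 17), (20, 22), (20, 25), (20, 30), (27, 1), (27, 6), (27, 9), (27, 14), (27, 17), (27, 22), (27, 25), (27, 30), (29, 2), (29, 5), (29, 10), (29, 13), (29, 18), (29, 21), (29, 26), (29, 29)]

Answer: 64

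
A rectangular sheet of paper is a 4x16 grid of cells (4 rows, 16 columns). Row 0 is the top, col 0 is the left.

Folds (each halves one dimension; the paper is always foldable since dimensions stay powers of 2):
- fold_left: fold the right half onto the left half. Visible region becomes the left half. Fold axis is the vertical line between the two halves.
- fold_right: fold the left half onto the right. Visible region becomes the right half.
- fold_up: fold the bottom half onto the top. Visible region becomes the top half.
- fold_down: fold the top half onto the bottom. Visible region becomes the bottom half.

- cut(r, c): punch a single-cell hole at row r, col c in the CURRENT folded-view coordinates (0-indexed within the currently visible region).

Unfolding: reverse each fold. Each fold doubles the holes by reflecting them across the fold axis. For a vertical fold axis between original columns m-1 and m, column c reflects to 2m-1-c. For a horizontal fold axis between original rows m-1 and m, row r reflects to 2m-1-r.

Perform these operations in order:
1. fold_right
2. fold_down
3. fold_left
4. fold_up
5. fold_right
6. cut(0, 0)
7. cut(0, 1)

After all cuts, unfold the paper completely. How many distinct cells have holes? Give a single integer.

Answer: 64

Derivation:
Op 1 fold_right: fold axis v@8; visible region now rows[0,4) x cols[8,16) = 4x8
Op 2 fold_down: fold axis h@2; visible region now rows[2,4) x cols[8,16) = 2x8
Op 3 fold_left: fold axis v@12; visible region now rows[2,4) x cols[8,12) = 2x4
Op 4 fold_up: fold axis h@3; visible region now rows[2,3) x cols[8,12) = 1x4
Op 5 fold_right: fold axis v@10; visible region now rows[2,3) x cols[10,12) = 1x2
Op 6 cut(0, 0): punch at orig (2,10); cuts so far [(2, 10)]; region rows[2,3) x cols[10,12) = 1x2
Op 7 cut(0, 1): punch at orig (2,11); cuts so far [(2, 10), (2, 11)]; region rows[2,3) x cols[10,12) = 1x2
Unfold 1 (reflect across v@10): 4 holes -> [(2, 8), (2, 9), (2, 10), (2, 11)]
Unfold 2 (reflect across h@3): 8 holes -> [(2, 8), (2, 9), (2, 10), (2, 11), (3, 8), (3, 9), (3, 10), (3, 11)]
Unfold 3 (reflect across v@12): 16 holes -> [(2, 8), (2, 9), (2, 10), (2, 11), (2, 12), (2, 13), (2, 14), (2, 15), (3, 8), (3, 9), (3, 10), (3, 11), (3, 12), (3, 13), (3, 14), (3, 15)]
Unfold 4 (reflect across h@2): 32 holes -> [(0, 8), (0, 9), (0, 10), (0, 11), (0, 12), (0, 13), (0, 14), (0, 15), (1, 8), (1, 9), (1, 10), (1, 11), (1, 12), (1, 13), (1, 14), (1, 15), (2, 8), (2, 9), (2, 10), (2, 11), (2, 12), (2, 13), (2, 14), (2, 15), (3, 8), (3, 9), (3, 10), (3, 11), (3, 12), (3, 13), (3, 14), (3, 15)]
Unfold 5 (reflect across v@8): 64 holes -> [(0, 0), (0, 1), (0, 2), (0, 3), (0, 4), (0, 5), (0, 6), (0, 7), (0, 8), (0, 9), (0, 10), (0, 11), (0, 12), (0, 13), (0, 14), (0, 15), (1, 0), (1, 1), (1, 2), (1, 3), (1, 4), (1, 5), (1, 6), (1, 7), (1, 8), (1, 9), (1, 10), (1, 11), (1, 12), (1, 13), (1, 14), (1, 15), (2, 0), (2, 1), (2, 2), (2, 3), (2, 4), (2, 5), (2, 6), (2, 7), (2, 8), (2, 9), (2, 10), (2, 11), (2, 12), (2, 13), (2, 14), (2, 15), (3, 0), (3, 1), (3, 2), (3, 3), (3, 4), (3, 5), (3, 6), (3, 7), (3, 8), (3, 9), (3, 10), (3, 11), (3, 12), (3, 13), (3, 14), (3, 15)]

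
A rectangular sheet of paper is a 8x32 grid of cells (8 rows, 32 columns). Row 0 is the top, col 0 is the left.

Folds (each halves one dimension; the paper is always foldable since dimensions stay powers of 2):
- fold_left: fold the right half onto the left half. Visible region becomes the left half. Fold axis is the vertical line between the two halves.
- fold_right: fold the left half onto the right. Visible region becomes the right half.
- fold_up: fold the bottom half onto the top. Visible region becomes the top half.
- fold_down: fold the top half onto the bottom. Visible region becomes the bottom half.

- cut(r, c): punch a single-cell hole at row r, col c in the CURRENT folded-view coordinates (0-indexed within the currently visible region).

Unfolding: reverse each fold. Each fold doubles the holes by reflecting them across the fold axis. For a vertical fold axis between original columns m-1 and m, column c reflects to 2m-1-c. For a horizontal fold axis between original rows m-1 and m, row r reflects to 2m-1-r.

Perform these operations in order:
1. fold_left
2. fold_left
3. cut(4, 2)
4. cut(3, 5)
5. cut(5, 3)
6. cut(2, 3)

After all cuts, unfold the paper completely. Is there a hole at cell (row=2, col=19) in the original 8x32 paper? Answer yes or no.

Op 1 fold_left: fold axis v@16; visible region now rows[0,8) x cols[0,16) = 8x16
Op 2 fold_left: fold axis v@8; visible region now rows[0,8) x cols[0,8) = 8x8
Op 3 cut(4, 2): punch at orig (4,2); cuts so far [(4, 2)]; region rows[0,8) x cols[0,8) = 8x8
Op 4 cut(3, 5): punch at orig (3,5); cuts so far [(3, 5), (4, 2)]; region rows[0,8) x cols[0,8) = 8x8
Op 5 cut(5, 3): punch at orig (5,3); cuts so far [(3, 5), (4, 2), (5, 3)]; region rows[0,8) x cols[0,8) = 8x8
Op 6 cut(2, 3): punch at orig (2,3); cuts so far [(2, 3), (3, 5), (4, 2), (5, 3)]; region rows[0,8) x cols[0,8) = 8x8
Unfold 1 (reflect across v@8): 8 holes -> [(2, 3), (2, 12), (3, 5), (3, 10), (4, 2), (4, 13), (5, 3), (5, 12)]
Unfold 2 (reflect across v@16): 16 holes -> [(2, 3), (2, 12), (2, 19), (2, 28), (3, 5), (3, 10), (3, 21), (3, 26), (4, 2), (4, 13), (4, 18), (4, 29), (5, 3), (5, 12), (5, 19), (5, 28)]
Holes: [(2, 3), (2, 12), (2, 19), (2, 28), (3, 5), (3, 10), (3, 21), (3, 26), (4, 2), (4, 13), (4, 18), (4, 29), (5, 3), (5, 12), (5, 19), (5, 28)]

Answer: yes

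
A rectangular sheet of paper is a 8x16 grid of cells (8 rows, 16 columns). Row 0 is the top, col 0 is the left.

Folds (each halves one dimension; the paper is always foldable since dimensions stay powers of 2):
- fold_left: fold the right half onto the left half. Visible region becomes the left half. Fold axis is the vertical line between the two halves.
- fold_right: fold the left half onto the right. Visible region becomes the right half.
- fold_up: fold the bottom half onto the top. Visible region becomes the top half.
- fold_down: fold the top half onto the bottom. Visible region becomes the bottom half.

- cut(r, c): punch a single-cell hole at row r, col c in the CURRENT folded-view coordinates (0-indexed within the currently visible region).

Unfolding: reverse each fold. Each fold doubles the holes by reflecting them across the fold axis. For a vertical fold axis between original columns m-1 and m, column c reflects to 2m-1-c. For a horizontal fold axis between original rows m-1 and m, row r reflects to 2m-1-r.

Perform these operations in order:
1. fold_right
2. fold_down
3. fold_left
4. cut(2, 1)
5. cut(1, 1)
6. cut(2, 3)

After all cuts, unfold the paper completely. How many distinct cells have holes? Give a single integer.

Answer: 24

Derivation:
Op 1 fold_right: fold axis v@8; visible region now rows[0,8) x cols[8,16) = 8x8
Op 2 fold_down: fold axis h@4; visible region now rows[4,8) x cols[8,16) = 4x8
Op 3 fold_left: fold axis v@12; visible region now rows[4,8) x cols[8,12) = 4x4
Op 4 cut(2, 1): punch at orig (6,9); cuts so far [(6, 9)]; region rows[4,8) x cols[8,12) = 4x4
Op 5 cut(1, 1): punch at orig (5,9); cuts so far [(5, 9), (6, 9)]; region rows[4,8) x cols[8,12) = 4x4
Op 6 cut(2, 3): punch at orig (6,11); cuts so far [(5, 9), (6, 9), (6, 11)]; region rows[4,8) x cols[8,12) = 4x4
Unfold 1 (reflect across v@12): 6 holes -> [(5, 9), (5, 14), (6, 9), (6, 11), (6, 12), (6, 14)]
Unfold 2 (reflect across h@4): 12 holes -> [(1, 9), (1, 11), (1, 12), (1, 14), (2, 9), (2, 14), (5, 9), (5, 14), (6, 9), (6, 11), (6, 12), (6, 14)]
Unfold 3 (reflect across v@8): 24 holes -> [(1, 1), (1, 3), (1, 4), (1, 6), (1, 9), (1, 11), (1, 12), (1, 14), (2, 1), (2, 6), (2, 9), (2, 14), (5, 1), (5, 6), (5, 9), (5, 14), (6, 1), (6, 3), (6, 4), (6, 6), (6, 9), (6, 11), (6, 12), (6, 14)]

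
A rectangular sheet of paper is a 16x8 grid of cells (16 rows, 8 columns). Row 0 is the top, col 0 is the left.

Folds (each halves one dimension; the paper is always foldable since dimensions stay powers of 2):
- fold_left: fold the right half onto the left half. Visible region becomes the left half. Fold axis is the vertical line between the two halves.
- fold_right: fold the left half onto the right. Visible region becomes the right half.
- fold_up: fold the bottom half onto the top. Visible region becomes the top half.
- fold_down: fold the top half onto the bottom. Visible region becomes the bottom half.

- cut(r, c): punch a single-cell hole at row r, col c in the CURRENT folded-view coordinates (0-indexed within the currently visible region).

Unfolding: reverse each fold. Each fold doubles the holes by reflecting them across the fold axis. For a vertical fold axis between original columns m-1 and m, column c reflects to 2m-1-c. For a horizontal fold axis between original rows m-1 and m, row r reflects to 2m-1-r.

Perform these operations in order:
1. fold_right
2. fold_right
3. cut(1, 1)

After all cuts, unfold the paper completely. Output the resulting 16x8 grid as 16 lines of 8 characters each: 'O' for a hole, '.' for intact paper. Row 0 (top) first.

Op 1 fold_right: fold axis v@4; visible region now rows[0,16) x cols[4,8) = 16x4
Op 2 fold_right: fold axis v@6; visible region now rows[0,16) x cols[6,8) = 16x2
Op 3 cut(1, 1): punch at orig (1,7); cuts so far [(1, 7)]; region rows[0,16) x cols[6,8) = 16x2
Unfold 1 (reflect across v@6): 2 holes -> [(1, 4), (1, 7)]
Unfold 2 (reflect across v@4): 4 holes -> [(1, 0), (1, 3), (1, 4), (1, 7)]

Answer: ........
O..OO..O
........
........
........
........
........
........
........
........
........
........
........
........
........
........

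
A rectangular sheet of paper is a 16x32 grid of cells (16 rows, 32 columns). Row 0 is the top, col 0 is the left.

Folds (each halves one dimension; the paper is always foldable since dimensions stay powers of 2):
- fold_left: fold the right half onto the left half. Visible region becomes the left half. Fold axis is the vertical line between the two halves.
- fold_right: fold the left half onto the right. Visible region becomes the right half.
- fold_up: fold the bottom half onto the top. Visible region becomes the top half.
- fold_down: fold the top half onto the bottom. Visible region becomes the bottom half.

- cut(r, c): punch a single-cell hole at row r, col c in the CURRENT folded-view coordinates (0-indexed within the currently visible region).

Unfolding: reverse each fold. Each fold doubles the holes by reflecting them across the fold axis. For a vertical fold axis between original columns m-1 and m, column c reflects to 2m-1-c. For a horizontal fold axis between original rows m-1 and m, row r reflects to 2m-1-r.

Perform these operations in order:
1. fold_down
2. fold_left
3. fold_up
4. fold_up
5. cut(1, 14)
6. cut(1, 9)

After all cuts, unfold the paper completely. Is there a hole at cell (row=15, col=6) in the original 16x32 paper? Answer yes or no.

Op 1 fold_down: fold axis h@8; visible region now rows[8,16) x cols[0,32) = 8x32
Op 2 fold_left: fold axis v@16; visible region now rows[8,16) x cols[0,16) = 8x16
Op 3 fold_up: fold axis h@12; visible region now rows[8,12) x cols[0,16) = 4x16
Op 4 fold_up: fold axis h@10; visible region now rows[8,10) x cols[0,16) = 2x16
Op 5 cut(1, 14): punch at orig (9,14); cuts so far [(9, 14)]; region rows[8,10) x cols[0,16) = 2x16
Op 6 cut(1, 9): punch at orig (9,9); cuts so far [(9, 9), (9, 14)]; region rows[8,10) x cols[0,16) = 2x16
Unfold 1 (reflect across h@10): 4 holes -> [(9, 9), (9, 14), (10, 9), (10, 14)]
Unfold 2 (reflect across h@12): 8 holes -> [(9, 9), (9, 14), (10, 9), (10, 14), (13, 9), (13, 14), (14, 9), (14, 14)]
Unfold 3 (reflect across v@16): 16 holes -> [(9, 9), (9, 14), (9, 17), (9, 22), (10, 9), (10, 14), (10, 17), (10, 22), (13, 9), (13, 14), (13, 17), (13, 22), (14, 9), (14, 14), (14, 17), (14, 22)]
Unfold 4 (reflect across h@8): 32 holes -> [(1, 9), (1, 14), (1, 17), (1, 22), (2, 9), (2, 14), (2, 17), (2, 22), (5, 9), (5, 14), (5, 17), (5, 22), (6, 9), (6, 14), (6, 17), (6, 22), (9, 9), (9, 14), (9, 17), (9, 22), (10, 9), (10, 14), (10, 17), (10, 22), (13, 9), (13, 14), (13, 17), (13, 22), (14, 9), (14, 14), (14, 17), (14, 22)]
Holes: [(1, 9), (1, 14), (1, 17), (1, 22), (2, 9), (2, 14), (2, 17), (2, 22), (5, 9), (5, 14), (5, 17), (5, 22), (6, 9), (6, 14), (6, 17), (6, 22), (9, 9), (9, 14), (9, 17), (9, 22), (10, 9), (10, 14), (10, 17), (10, 22), (13, 9), (13, 14), (13, 17), (13, 22), (14, 9), (14, 14), (14, 17), (14, 22)]

Answer: no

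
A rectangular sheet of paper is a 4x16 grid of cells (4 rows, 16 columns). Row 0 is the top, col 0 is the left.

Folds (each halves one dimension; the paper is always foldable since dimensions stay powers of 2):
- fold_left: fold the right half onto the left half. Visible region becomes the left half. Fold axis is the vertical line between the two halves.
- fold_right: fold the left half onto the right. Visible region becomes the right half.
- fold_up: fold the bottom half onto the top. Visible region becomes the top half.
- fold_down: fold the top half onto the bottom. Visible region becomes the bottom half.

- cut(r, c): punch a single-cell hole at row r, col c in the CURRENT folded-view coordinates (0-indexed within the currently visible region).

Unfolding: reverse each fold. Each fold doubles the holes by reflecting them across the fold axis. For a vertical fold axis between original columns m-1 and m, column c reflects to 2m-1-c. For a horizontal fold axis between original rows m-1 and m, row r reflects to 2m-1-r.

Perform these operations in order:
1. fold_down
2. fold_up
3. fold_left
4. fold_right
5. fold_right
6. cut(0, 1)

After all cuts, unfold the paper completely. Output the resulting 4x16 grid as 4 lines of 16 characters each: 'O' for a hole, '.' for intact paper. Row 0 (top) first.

Answer: O..OO..OO..OO..O
O..OO..OO..OO..O
O..OO..OO..OO..O
O..OO..OO..OO..O

Derivation:
Op 1 fold_down: fold axis h@2; visible region now rows[2,4) x cols[0,16) = 2x16
Op 2 fold_up: fold axis h@3; visible region now rows[2,3) x cols[0,16) = 1x16
Op 3 fold_left: fold axis v@8; visible region now rows[2,3) x cols[0,8) = 1x8
Op 4 fold_right: fold axis v@4; visible region now rows[2,3) x cols[4,8) = 1x4
Op 5 fold_right: fold axis v@6; visible region now rows[2,3) x cols[6,8) = 1x2
Op 6 cut(0, 1): punch at orig (2,7); cuts so far [(2, 7)]; region rows[2,3) x cols[6,8) = 1x2
Unfold 1 (reflect across v@6): 2 holes -> [(2, 4), (2, 7)]
Unfold 2 (reflect across v@4): 4 holes -> [(2, 0), (2, 3), (2, 4), (2, 7)]
Unfold 3 (reflect across v@8): 8 holes -> [(2, 0), (2, 3), (2, 4), (2, 7), (2, 8), (2, 11), (2, 12), (2, 15)]
Unfold 4 (reflect across h@3): 16 holes -> [(2, 0), (2, 3), (2, 4), (2, 7), (2, 8), (2, 11), (2, 12), (2, 15), (3, 0), (3, 3), (3, 4), (3, 7), (3, 8), (3, 11), (3, 12), (3, 15)]
Unfold 5 (reflect across h@2): 32 holes -> [(0, 0), (0, 3), (0, 4), (0, 7), (0, 8), (0, 11), (0, 12), (0, 15), (1, 0), (1, 3), (1, 4), (1, 7), (1, 8), (1, 11), (1, 12), (1, 15), (2, 0), (2, 3), (2, 4), (2, 7), (2, 8), (2, 11), (2, 12), (2, 15), (3, 0), (3, 3), (3, 4), (3, 7), (3, 8), (3, 11), (3, 12), (3, 15)]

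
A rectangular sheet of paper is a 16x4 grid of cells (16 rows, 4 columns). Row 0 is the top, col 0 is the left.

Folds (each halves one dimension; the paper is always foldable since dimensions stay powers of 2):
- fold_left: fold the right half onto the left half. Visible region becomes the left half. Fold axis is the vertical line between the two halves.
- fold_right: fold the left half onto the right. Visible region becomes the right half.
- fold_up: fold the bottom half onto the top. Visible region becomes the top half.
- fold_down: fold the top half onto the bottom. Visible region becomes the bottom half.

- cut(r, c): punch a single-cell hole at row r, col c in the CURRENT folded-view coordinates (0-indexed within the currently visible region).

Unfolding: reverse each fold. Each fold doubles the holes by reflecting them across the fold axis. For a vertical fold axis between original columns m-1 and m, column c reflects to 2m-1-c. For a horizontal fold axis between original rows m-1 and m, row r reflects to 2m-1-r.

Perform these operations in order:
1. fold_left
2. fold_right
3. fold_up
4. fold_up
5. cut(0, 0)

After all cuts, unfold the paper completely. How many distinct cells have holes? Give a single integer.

Answer: 16

Derivation:
Op 1 fold_left: fold axis v@2; visible region now rows[0,16) x cols[0,2) = 16x2
Op 2 fold_right: fold axis v@1; visible region now rows[0,16) x cols[1,2) = 16x1
Op 3 fold_up: fold axis h@8; visible region now rows[0,8) x cols[1,2) = 8x1
Op 4 fold_up: fold axis h@4; visible region now rows[0,4) x cols[1,2) = 4x1
Op 5 cut(0, 0): punch at orig (0,1); cuts so far [(0, 1)]; region rows[0,4) x cols[1,2) = 4x1
Unfold 1 (reflect across h@4): 2 holes -> [(0, 1), (7, 1)]
Unfold 2 (reflect across h@8): 4 holes -> [(0, 1), (7, 1), (8, 1), (15, 1)]
Unfold 3 (reflect across v@1): 8 holes -> [(0, 0), (0, 1), (7, 0), (7, 1), (8, 0), (8, 1), (15, 0), (15, 1)]
Unfold 4 (reflect across v@2): 16 holes -> [(0, 0), (0, 1), (0, 2), (0, 3), (7, 0), (7, 1), (7, 2), (7, 3), (8, 0), (8, 1), (8, 2), (8, 3), (15, 0), (15, 1), (15, 2), (15, 3)]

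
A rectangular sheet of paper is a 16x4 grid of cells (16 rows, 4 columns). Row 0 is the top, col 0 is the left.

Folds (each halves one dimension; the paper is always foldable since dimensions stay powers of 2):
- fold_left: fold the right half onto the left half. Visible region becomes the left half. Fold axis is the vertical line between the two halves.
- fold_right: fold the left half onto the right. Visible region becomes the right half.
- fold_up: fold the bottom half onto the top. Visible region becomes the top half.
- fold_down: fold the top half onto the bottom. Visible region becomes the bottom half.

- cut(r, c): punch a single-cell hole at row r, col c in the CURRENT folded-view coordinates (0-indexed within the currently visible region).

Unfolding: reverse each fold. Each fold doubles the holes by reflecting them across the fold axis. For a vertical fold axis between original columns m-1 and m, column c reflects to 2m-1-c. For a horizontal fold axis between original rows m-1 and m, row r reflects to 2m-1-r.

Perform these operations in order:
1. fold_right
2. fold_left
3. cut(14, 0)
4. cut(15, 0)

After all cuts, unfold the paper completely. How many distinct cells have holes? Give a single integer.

Op 1 fold_right: fold axis v@2; visible region now rows[0,16) x cols[2,4) = 16x2
Op 2 fold_left: fold axis v@3; visible region now rows[0,16) x cols[2,3) = 16x1
Op 3 cut(14, 0): punch at orig (14,2); cuts so far [(14, 2)]; region rows[0,16) x cols[2,3) = 16x1
Op 4 cut(15, 0): punch at orig (15,2); cuts so far [(14, 2), (15, 2)]; region rows[0,16) x cols[2,3) = 16x1
Unfold 1 (reflect across v@3): 4 holes -> [(14, 2), (14, 3), (15, 2), (15, 3)]
Unfold 2 (reflect across v@2): 8 holes -> [(14, 0), (14, 1), (14, 2), (14, 3), (15, 0), (15, 1), (15, 2), (15, 3)]

Answer: 8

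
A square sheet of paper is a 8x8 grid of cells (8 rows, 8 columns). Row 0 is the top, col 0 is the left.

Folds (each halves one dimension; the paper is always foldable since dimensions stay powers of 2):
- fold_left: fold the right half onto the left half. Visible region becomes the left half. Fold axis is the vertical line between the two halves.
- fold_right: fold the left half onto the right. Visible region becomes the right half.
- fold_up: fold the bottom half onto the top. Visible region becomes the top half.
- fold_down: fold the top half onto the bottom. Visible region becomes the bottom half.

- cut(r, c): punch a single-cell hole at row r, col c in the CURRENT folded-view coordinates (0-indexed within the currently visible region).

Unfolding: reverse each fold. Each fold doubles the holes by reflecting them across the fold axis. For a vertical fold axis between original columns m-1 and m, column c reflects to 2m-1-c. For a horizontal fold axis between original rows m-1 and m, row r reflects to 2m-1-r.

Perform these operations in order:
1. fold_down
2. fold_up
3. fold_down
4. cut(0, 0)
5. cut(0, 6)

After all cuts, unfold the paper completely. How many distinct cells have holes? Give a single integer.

Op 1 fold_down: fold axis h@4; visible region now rows[4,8) x cols[0,8) = 4x8
Op 2 fold_up: fold axis h@6; visible region now rows[4,6) x cols[0,8) = 2x8
Op 3 fold_down: fold axis h@5; visible region now rows[5,6) x cols[0,8) = 1x8
Op 4 cut(0, 0): punch at orig (5,0); cuts so far [(5, 0)]; region rows[5,6) x cols[0,8) = 1x8
Op 5 cut(0, 6): punch at orig (5,6); cuts so far [(5, 0), (5, 6)]; region rows[5,6) x cols[0,8) = 1x8
Unfold 1 (reflect across h@5): 4 holes -> [(4, 0), (4, 6), (5, 0), (5, 6)]
Unfold 2 (reflect across h@6): 8 holes -> [(4, 0), (4, 6), (5, 0), (5, 6), (6, 0), (6, 6), (7, 0), (7, 6)]
Unfold 3 (reflect across h@4): 16 holes -> [(0, 0), (0, 6), (1, 0), (1, 6), (2, 0), (2, 6), (3, 0), (3, 6), (4, 0), (4, 6), (5, 0), (5, 6), (6, 0), (6, 6), (7, 0), (7, 6)]

Answer: 16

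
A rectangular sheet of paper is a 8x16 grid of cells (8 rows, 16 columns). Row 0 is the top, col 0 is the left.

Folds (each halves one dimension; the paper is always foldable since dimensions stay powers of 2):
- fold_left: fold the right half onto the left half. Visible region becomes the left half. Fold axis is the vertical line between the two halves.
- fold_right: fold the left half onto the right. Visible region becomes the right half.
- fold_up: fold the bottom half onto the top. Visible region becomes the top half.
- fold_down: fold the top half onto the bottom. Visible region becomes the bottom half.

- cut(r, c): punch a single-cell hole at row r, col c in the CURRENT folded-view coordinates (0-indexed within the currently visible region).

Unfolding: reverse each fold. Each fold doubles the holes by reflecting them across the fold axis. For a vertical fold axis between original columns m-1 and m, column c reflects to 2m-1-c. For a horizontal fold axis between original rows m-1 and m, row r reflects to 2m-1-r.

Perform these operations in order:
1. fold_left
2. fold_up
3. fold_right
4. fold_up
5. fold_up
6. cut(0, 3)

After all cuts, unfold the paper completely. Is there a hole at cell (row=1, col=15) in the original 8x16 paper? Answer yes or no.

Op 1 fold_left: fold axis v@8; visible region now rows[0,8) x cols[0,8) = 8x8
Op 2 fold_up: fold axis h@4; visible region now rows[0,4) x cols[0,8) = 4x8
Op 3 fold_right: fold axis v@4; visible region now rows[0,4) x cols[4,8) = 4x4
Op 4 fold_up: fold axis h@2; visible region now rows[0,2) x cols[4,8) = 2x4
Op 5 fold_up: fold axis h@1; visible region now rows[0,1) x cols[4,8) = 1x4
Op 6 cut(0, 3): punch at orig (0,7); cuts so far [(0, 7)]; region rows[0,1) x cols[4,8) = 1x4
Unfold 1 (reflect across h@1): 2 holes -> [(0, 7), (1, 7)]
Unfold 2 (reflect across h@2): 4 holes -> [(0, 7), (1, 7), (2, 7), (3, 7)]
Unfold 3 (reflect across v@4): 8 holes -> [(0, 0), (0, 7), (1, 0), (1, 7), (2, 0), (2, 7), (3, 0), (3, 7)]
Unfold 4 (reflect across h@4): 16 holes -> [(0, 0), (0, 7), (1, 0), (1, 7), (2, 0), (2, 7), (3, 0), (3, 7), (4, 0), (4, 7), (5, 0), (5, 7), (6, 0), (6, 7), (7, 0), (7, 7)]
Unfold 5 (reflect across v@8): 32 holes -> [(0, 0), (0, 7), (0, 8), (0, 15), (1, 0), (1, 7), (1, 8), (1, 15), (2, 0), (2, 7), (2, 8), (2, 15), (3, 0), (3, 7), (3, 8), (3, 15), (4, 0), (4, 7), (4, 8), (4, 15), (5, 0), (5, 7), (5, 8), (5, 15), (6, 0), (6, 7), (6, 8), (6, 15), (7, 0), (7, 7), (7, 8), (7, 15)]
Holes: [(0, 0), (0, 7), (0, 8), (0, 15), (1, 0), (1, 7), (1, 8), (1, 15), (2, 0), (2, 7), (2, 8), (2, 15), (3, 0), (3, 7), (3, 8), (3, 15), (4, 0), (4, 7), (4, 8), (4, 15), (5, 0), (5, 7), (5, 8), (5, 15), (6, 0), (6, 7), (6, 8), (6, 15), (7, 0), (7, 7), (7, 8), (7, 15)]

Answer: yes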